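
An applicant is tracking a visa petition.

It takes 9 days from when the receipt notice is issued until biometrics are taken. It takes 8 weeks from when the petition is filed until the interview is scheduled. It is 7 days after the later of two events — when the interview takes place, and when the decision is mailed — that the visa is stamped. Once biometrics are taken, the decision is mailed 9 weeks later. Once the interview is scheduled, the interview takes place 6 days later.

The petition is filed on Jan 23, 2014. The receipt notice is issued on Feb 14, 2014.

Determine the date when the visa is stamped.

The petition is filed: Jan 23, 2014.
The interview is scheduled: Jan 23, 2014 + 8 weeks = Mar 20, 2014.
The interview takes place: Mar 20, 2014 + 6 days = Mar 26, 2014.
The receipt notice is issued: Feb 14, 2014.
Biometrics are taken: Feb 14, 2014 + 9 days = Feb 23, 2014.
The decision is mailed: Feb 23, 2014 + 9 weeks = Apr 27, 2014.
Both prerequisites met — the interview takes place (Mar 26, 2014), the decision is mailed (Apr 27, 2014); the later is Apr 27, 2014.
The visa is stamped: Apr 27, 2014 + 7 days = May 4, 2014.

May 4, 2014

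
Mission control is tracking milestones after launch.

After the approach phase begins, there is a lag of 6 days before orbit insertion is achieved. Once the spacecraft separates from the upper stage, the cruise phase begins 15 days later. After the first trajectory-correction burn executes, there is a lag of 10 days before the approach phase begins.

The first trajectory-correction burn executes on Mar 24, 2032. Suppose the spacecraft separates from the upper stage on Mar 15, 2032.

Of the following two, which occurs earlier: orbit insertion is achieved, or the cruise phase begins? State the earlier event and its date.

The cruise phase begins — Mar 30, 2032

The first trajectory-correction burn executes: Mar 24, 2032.
The approach phase begins: Mar 24, 2032 + 10 days = Apr 3, 2032.
Orbit insertion is achieved: Apr 3, 2032 + 6 days = Apr 9, 2032.
The spacecraft separates from the upper stage: Mar 15, 2032.
The cruise phase begins: Mar 15, 2032 + 15 days = Mar 30, 2032.
Comparing: orbit insertion is achieved on Apr 9, 2032 vs the cruise phase begins on Mar 30, 2032. Earlier: the cruise phase begins.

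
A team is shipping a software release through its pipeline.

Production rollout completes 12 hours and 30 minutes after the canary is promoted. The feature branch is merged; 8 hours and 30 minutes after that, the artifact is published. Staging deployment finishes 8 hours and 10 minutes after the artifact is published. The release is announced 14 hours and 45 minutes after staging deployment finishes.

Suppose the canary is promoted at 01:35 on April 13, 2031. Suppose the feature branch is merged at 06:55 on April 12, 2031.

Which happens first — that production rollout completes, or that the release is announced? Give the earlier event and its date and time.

The canary is promoted: 01:35 Apr 13, 2031.
Production rollout completes: 01:35 Apr 13, 2031 + 12h30m = 14:05 Apr 13, 2031.
The feature branch is merged: 06:55 Apr 12, 2031.
The artifact is published: 06:55 Apr 12, 2031 + 8h30m = 15:25 Apr 12, 2031.
Staging deployment finishes: 15:25 Apr 12, 2031 + 8h10m = 23:35 Apr 12, 2031.
The release is announced: 23:35 Apr 12, 2031 + 14h45m = 14:20 Apr 13, 2031.
Comparing: production rollout completes at 14:05 Apr 13, 2031 vs the release is announced at 14:20 Apr 13, 2031. Earlier: production rollout completes.

Production rollout completes — 14:05 on April 13, 2031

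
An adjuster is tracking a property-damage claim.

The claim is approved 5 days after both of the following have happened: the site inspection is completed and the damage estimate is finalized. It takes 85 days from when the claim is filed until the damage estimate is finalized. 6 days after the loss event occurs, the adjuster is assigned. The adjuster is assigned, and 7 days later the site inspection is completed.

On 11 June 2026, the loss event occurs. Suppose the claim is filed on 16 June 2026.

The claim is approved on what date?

14 September 2026

The loss event occurs: Jun 11, 2026.
The adjuster is assigned: Jun 11, 2026 + 6 days = Jun 17, 2026.
The site inspection is completed: Jun 17, 2026 + 7 days = Jun 24, 2026.
The claim is filed: Jun 16, 2026.
The damage estimate is finalized: Jun 16, 2026 + 85 days = Sep 9, 2026.
Both prerequisites met — the site inspection is completed (Jun 24, 2026), the damage estimate is finalized (Sep 9, 2026); the later is Sep 9, 2026.
The claim is approved: Sep 9, 2026 + 5 days = Sep 14, 2026.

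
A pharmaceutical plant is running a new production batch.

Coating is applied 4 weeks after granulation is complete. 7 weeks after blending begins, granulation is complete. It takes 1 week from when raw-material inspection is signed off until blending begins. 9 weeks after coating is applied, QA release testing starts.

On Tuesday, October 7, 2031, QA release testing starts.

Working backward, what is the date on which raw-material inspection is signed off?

Tuesday, May 13, 2031

QA release testing starts: Oct 7, 2031.
Coating is applied: Oct 7, 2031 − 9 weeks = Aug 5, 2031.
Granulation is complete: Aug 5, 2031 − 4 weeks = Jul 8, 2031.
Blending begins: Jul 8, 2031 − 7 weeks = May 20, 2031.
Raw-material inspection is signed off: May 20, 2031 − 1 week = May 13, 2031.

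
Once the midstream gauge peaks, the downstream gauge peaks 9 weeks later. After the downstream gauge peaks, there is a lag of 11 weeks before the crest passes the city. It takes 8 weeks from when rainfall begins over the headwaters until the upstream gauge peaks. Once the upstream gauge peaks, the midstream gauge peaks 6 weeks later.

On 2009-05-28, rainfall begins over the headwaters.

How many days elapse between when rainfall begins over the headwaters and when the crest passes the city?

238 days

Causal path: rainfall begins over the headwaters → the upstream gauge peaks → the midstream gauge peaks → the downstream gauge peaks → the crest passes the city.
Total delay along the path: 8 + 6 + 9 + 11 weeks = 34 weeks = 238 days.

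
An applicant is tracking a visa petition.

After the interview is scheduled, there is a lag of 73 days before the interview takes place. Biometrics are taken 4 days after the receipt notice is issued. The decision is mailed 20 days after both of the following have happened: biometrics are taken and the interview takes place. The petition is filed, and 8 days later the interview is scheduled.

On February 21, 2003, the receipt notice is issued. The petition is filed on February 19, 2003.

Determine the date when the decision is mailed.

The receipt notice is issued: Feb 21, 2003.
Biometrics are taken: Feb 21, 2003 + 4 days = Feb 25, 2003.
The petition is filed: Feb 19, 2003.
The interview is scheduled: Feb 19, 2003 + 8 days = Feb 27, 2003.
The interview takes place: Feb 27, 2003 + 73 days = May 11, 2003.
Both prerequisites met — biometrics are taken (Feb 25, 2003), the interview takes place (May 11, 2003); the later is May 11, 2003.
The decision is mailed: May 11, 2003 + 20 days = May 31, 2003.

May 31, 2003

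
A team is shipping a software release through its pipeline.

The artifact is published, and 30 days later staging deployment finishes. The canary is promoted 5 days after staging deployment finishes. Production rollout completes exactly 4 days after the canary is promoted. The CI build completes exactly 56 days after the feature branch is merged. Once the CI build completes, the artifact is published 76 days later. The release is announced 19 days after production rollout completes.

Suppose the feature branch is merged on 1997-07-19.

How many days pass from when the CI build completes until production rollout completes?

115 days

Causal path: the CI build completes → the artifact is published → staging deployment finishes → the canary is promoted → production rollout completes.
Total delay along the path: 76 + 30 + 5 + 4 = 115 days.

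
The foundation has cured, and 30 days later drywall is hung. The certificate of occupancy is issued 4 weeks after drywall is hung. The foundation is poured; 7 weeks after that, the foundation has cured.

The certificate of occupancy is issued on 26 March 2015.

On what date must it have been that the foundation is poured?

9 December 2014

The certificate of occupancy is issued: Mar 26, 2015.
Drywall is hung: Mar 26, 2015 − 4 weeks = Feb 26, 2015.
The foundation has cured: Feb 26, 2015 − 30 days = Jan 27, 2015.
The foundation is poured: Jan 27, 2015 − 7 weeks = Dec 9, 2014.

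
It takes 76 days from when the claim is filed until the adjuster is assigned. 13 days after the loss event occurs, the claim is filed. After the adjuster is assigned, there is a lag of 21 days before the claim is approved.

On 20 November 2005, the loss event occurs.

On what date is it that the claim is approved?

10 March 2006

The loss event occurs: Nov 20, 2005.
The claim is filed: Nov 20, 2005 + 13 days = Dec 3, 2005.
The adjuster is assigned: Dec 3, 2005 + 76 days = Feb 17, 2006.
The claim is approved: Feb 17, 2006 + 21 days = Mar 10, 2006.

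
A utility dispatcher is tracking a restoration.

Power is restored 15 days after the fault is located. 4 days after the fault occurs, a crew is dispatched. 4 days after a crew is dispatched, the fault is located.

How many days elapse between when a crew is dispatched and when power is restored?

Causal path: a crew is dispatched → the fault is located → power is restored.
Total delay along the path: 4 + 15 = 19 days.

19 days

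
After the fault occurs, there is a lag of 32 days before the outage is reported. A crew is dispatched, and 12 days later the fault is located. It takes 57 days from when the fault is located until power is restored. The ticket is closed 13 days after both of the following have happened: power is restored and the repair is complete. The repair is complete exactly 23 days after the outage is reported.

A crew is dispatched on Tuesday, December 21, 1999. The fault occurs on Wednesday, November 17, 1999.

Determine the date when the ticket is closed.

A crew is dispatched: Dec 21, 1999.
The fault is located: Dec 21, 1999 + 12 days = Jan 2, 2000.
Power is restored: Jan 2, 2000 + 57 days = Feb 28, 2000.
The fault occurs: Nov 17, 1999.
The outage is reported: Nov 17, 1999 + 32 days = Dec 19, 1999.
The repair is complete: Dec 19, 1999 + 23 days = Jan 11, 2000.
Both prerequisites met — power is restored (Feb 28, 2000), the repair is complete (Jan 11, 2000); the later is Feb 28, 2000.
The ticket is closed: Feb 28, 2000 + 13 days = Mar 12, 2000.

Sunday, March 12, 2000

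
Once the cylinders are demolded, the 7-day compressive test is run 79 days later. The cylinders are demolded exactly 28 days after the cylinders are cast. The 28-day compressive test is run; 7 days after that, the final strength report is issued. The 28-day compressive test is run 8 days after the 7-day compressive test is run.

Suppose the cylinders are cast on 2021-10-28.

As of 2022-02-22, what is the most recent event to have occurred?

The cylinders are cast: Oct 28, 2021.
The cylinders are demolded: Oct 28, 2021 + 28 days = Nov 25, 2021.
The 7-day compressive test is run: Nov 25, 2021 + 79 days = Feb 12, 2022.
The 28-day compressive test is run: Feb 12, 2022 + 8 days = Feb 20, 2022.
The final strength report is issued: Feb 20, 2022 + 7 days = Feb 27, 2022.
Feb 22, 2022 falls between when the 28-day compressive test is run (Feb 20, 2022) and when the final strength report is issued (Feb 27, 2022).

The 28-day compressive test is run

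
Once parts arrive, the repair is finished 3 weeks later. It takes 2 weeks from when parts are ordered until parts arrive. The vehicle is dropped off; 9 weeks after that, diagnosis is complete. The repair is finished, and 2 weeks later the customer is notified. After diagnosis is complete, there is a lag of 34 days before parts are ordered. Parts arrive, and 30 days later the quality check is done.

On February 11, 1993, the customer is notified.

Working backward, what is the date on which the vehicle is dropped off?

The customer is notified: Feb 11, 1993.
The repair is finished: Feb 11, 1993 − 2 weeks = Jan 28, 1993.
Parts arrive: Jan 28, 1993 − 3 weeks = Jan 7, 1993.
Parts are ordered: Jan 7, 1993 − 2 weeks = Dec 24, 1992.
Diagnosis is complete: Dec 24, 1992 − 34 days = Nov 20, 1992.
The vehicle is dropped off: Nov 20, 1992 − 9 weeks = Sep 18, 1992.

September 18, 1992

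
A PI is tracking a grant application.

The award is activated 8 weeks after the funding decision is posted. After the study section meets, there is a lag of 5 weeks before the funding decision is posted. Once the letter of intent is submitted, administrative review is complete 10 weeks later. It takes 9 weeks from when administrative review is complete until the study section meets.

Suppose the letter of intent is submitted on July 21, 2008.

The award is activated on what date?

The letter of intent is submitted: Jul 21, 2008.
Administrative review is complete: Jul 21, 2008 + 10 weeks = Sep 29, 2008.
The study section meets: Sep 29, 2008 + 9 weeks = Dec 1, 2008.
The funding decision is posted: Dec 1, 2008 + 5 weeks = Jan 5, 2009.
The award is activated: Jan 5, 2009 + 8 weeks = Mar 2, 2009.

March 2, 2009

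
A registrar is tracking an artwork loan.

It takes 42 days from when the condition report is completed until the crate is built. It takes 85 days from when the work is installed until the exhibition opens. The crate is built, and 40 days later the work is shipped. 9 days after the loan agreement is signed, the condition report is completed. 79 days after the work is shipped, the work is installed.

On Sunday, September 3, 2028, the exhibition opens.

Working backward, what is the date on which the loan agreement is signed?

Thursday, December 23, 2027

The exhibition opens: Sep 3, 2028.
The work is installed: Sep 3, 2028 − 85 days = Jun 10, 2028.
The work is shipped: Jun 10, 2028 − 79 days = Mar 23, 2028.
The crate is built: Mar 23, 2028 − 40 days = Feb 12, 2028.
The condition report is completed: Feb 12, 2028 − 42 days = Jan 1, 2028.
The loan agreement is signed: Jan 1, 2028 − 9 days = Dec 23, 2027.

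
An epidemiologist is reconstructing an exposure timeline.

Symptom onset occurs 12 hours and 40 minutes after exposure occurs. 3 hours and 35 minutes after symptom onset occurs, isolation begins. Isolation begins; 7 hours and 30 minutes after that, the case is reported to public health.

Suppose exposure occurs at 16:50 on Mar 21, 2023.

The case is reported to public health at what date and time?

16:35 on Mar 22, 2023

Exposure occurs: 16:50 Mar 21, 2023.
Symptom onset occurs: 16:50 Mar 21, 2023 + 12h40m = 05:30 Mar 22, 2023.
Isolation begins: 05:30 Mar 22, 2023 + 3h35m = 09:05 Mar 22, 2023.
The case is reported to public health: 09:05 Mar 22, 2023 + 7h30m = 16:35 Mar 22, 2023.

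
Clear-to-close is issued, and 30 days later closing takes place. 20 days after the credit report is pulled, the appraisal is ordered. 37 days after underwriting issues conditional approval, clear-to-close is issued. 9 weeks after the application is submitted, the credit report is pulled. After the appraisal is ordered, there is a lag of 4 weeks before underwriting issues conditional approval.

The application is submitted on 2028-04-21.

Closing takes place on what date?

2028-10-16

The application is submitted: Apr 21, 2028.
The credit report is pulled: Apr 21, 2028 + 9 weeks = Jun 23, 2028.
The appraisal is ordered: Jun 23, 2028 + 20 days = Jul 13, 2028.
Underwriting issues conditional approval: Jul 13, 2028 + 4 weeks = Aug 10, 2028.
Clear-to-close is issued: Aug 10, 2028 + 37 days = Sep 16, 2028.
Closing takes place: Sep 16, 2028 + 30 days = Oct 16, 2028.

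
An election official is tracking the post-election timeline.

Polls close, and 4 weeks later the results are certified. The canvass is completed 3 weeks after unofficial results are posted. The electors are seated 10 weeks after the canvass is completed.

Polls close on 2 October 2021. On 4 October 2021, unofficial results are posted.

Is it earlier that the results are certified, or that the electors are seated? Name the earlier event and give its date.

Polls close: Oct 2, 2021.
The results are certified: Oct 2, 2021 + 4 weeks = Oct 30, 2021.
Unofficial results are posted: Oct 4, 2021.
The canvass is completed: Oct 4, 2021 + 3 weeks = Oct 25, 2021.
The electors are seated: Oct 25, 2021 + 10 weeks = Jan 3, 2022.
Comparing: the results are certified on Oct 30, 2021 vs the electors are seated on Jan 3, 2022. Earlier: the results are certified.

The results are certified — 30 October 2021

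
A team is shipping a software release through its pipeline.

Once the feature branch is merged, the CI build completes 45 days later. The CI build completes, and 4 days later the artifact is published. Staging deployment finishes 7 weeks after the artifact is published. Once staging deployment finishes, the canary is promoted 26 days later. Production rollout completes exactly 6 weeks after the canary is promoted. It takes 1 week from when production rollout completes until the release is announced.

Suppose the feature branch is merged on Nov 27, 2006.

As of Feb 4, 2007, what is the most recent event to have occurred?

The feature branch is merged: Nov 27, 2006.
The CI build completes: Nov 27, 2006 + 45 days = Jan 11, 2007.
The artifact is published: Jan 11, 2007 + 4 days = Jan 15, 2007.
Staging deployment finishes: Jan 15, 2007 + 7 weeks = Mar 5, 2007.
The canary is promoted: Mar 5, 2007 + 26 days = Mar 31, 2007.
Production rollout completes: Mar 31, 2007 + 6 weeks = May 12, 2007.
The release is announced: May 12, 2007 + 1 week = May 19, 2007.
Feb 4, 2007 falls between when the artifact is published (Jan 15, 2007) and when staging deployment finishes (Mar 5, 2007).

The artifact is published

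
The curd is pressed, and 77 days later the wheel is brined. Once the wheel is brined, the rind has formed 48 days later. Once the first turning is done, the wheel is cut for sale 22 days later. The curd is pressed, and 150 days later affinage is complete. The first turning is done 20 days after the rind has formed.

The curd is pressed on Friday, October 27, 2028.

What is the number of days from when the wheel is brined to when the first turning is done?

Causal path: the wheel is brined → the rind has formed → the first turning is done.
Total delay along the path: 48 + 20 = 68 days.

68 days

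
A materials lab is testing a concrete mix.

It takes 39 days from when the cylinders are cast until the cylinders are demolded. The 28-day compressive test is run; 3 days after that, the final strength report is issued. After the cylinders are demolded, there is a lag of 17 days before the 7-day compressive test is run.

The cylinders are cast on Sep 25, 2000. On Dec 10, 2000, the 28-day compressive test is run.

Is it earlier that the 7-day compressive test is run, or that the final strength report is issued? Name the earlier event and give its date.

The cylinders are cast: Sep 25, 2000.
The cylinders are demolded: Sep 25, 2000 + 39 days = Nov 3, 2000.
The 7-day compressive test is run: Nov 3, 2000 + 17 days = Nov 20, 2000.
The 28-day compressive test is run: Dec 10, 2000.
The final strength report is issued: Dec 10, 2000 + 3 days = Dec 13, 2000.
Comparing: the 7-day compressive test is run on Nov 20, 2000 vs the final strength report is issued on Dec 13, 2000. Earlier: the 7-day compressive test is run.

The 7-day compressive test is run — Nov 20, 2000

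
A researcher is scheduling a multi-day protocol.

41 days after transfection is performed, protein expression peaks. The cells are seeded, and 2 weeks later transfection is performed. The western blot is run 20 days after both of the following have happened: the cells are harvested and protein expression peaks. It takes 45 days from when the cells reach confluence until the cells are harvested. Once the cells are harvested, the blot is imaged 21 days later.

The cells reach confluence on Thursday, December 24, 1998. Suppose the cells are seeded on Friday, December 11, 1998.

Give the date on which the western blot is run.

The cells reach confluence: Dec 24, 1998.
The cells are harvested: Dec 24, 1998 + 45 days = Feb 7, 1999.
The cells are seeded: Dec 11, 1998.
Transfection is performed: Dec 11, 1998 + 2 weeks = Dec 25, 1998.
Protein expression peaks: Dec 25, 1998 + 41 days = Feb 4, 1999.
Both prerequisites met — the cells are harvested (Feb 7, 1999), protein expression peaks (Feb 4, 1999); the later is Feb 7, 1999.
The western blot is run: Feb 7, 1999 + 20 days = Feb 27, 1999.

Saturday, February 27, 1999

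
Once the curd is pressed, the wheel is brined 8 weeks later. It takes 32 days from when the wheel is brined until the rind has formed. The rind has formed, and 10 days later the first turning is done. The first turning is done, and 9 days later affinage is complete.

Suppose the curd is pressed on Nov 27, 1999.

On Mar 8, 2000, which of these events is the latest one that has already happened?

The curd is pressed: Nov 27, 1999.
The wheel is brined: Nov 27, 1999 + 8 weeks = Jan 22, 2000.
The rind has formed: Jan 22, 2000 + 32 days = Feb 23, 2000.
The first turning is done: Feb 23, 2000 + 10 days = Mar 4, 2000.
Affinage is complete: Mar 4, 2000 + 9 days = Mar 13, 2000.
Mar 8, 2000 falls between when the first turning is done (Mar 4, 2000) and when affinage is complete (Mar 13, 2000).

The first turning is done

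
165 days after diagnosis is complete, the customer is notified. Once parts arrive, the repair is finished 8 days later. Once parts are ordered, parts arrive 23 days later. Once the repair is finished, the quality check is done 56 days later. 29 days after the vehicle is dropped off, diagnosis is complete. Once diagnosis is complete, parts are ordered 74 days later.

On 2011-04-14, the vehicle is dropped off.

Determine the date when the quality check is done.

2011-10-21

The vehicle is dropped off: Apr 14, 2011.
Diagnosis is complete: Apr 14, 2011 + 29 days = May 13, 2011.
Parts are ordered: May 13, 2011 + 74 days = Jul 26, 2011.
Parts arrive: Jul 26, 2011 + 23 days = Aug 18, 2011.
The repair is finished: Aug 18, 2011 + 8 days = Aug 26, 2011.
The quality check is done: Aug 26, 2011 + 56 days = Oct 21, 2011.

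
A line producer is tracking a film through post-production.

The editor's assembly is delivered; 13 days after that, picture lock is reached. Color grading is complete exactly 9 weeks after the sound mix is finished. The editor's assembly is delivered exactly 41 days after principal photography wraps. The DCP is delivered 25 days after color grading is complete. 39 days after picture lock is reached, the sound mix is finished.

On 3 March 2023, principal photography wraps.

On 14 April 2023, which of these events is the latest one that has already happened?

The editor's assembly is delivered

Principal photography wraps: Mar 3, 2023.
The editor's assembly is delivered: Mar 3, 2023 + 41 days = Apr 13, 2023.
Picture lock is reached: Apr 13, 2023 + 13 days = Apr 26, 2023.
The sound mix is finished: Apr 26, 2023 + 39 days = Jun 4, 2023.
Color grading is complete: Jun 4, 2023 + 9 weeks = Aug 6, 2023.
The DCP is delivered: Aug 6, 2023 + 25 days = Aug 31, 2023.
Apr 14, 2023 falls between when the editor's assembly is delivered (Apr 13, 2023) and when picture lock is reached (Apr 26, 2023).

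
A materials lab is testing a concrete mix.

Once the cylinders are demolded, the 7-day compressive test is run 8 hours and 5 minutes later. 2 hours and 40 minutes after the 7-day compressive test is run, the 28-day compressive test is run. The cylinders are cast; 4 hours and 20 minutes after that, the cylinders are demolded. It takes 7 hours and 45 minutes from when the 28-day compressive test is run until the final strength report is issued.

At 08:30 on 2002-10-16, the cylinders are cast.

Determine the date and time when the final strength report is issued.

07:20 on 2002-10-17

The cylinders are cast: 08:30 Oct 16, 2002.
The cylinders are demolded: 08:30 Oct 16, 2002 + 4h20m = 12:50 Oct 16, 2002.
The 7-day compressive test is run: 12:50 Oct 16, 2002 + 8h05m = 20:55 Oct 16, 2002.
The 28-day compressive test is run: 20:55 Oct 16, 2002 + 2h40m = 23:35 Oct 16, 2002.
The final strength report is issued: 23:35 Oct 16, 2002 + 7h45m = 07:20 Oct 17, 2002.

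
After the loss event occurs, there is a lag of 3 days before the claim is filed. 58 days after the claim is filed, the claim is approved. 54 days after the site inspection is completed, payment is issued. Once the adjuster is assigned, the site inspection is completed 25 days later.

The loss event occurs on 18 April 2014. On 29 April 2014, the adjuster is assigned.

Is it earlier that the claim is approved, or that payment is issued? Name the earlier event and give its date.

The claim is approved — 18 June 2014

The loss event occurs: Apr 18, 2014.
The claim is filed: Apr 18, 2014 + 3 days = Apr 21, 2014.
The claim is approved: Apr 21, 2014 + 58 days = Jun 18, 2014.
The adjuster is assigned: Apr 29, 2014.
The site inspection is completed: Apr 29, 2014 + 25 days = May 24, 2014.
Payment is issued: May 24, 2014 + 54 days = Jul 17, 2014.
Comparing: the claim is approved on Jun 18, 2014 vs payment is issued on Jul 17, 2014. Earlier: the claim is approved.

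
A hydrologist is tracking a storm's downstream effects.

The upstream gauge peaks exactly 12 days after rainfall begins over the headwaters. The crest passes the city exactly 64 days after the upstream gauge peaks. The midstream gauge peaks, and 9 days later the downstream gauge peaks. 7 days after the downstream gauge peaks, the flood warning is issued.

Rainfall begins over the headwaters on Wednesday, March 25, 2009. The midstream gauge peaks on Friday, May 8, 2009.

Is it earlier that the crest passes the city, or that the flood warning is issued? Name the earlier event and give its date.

Rainfall begins over the headwaters: Mar 25, 2009.
The upstream gauge peaks: Mar 25, 2009 + 12 days = Apr 6, 2009.
The crest passes the city: Apr 6, 2009 + 64 days = Jun 9, 2009.
The midstream gauge peaks: May 8, 2009.
The downstream gauge peaks: May 8, 2009 + 9 days = May 17, 2009.
The flood warning is issued: May 17, 2009 + 7 days = May 24, 2009.
Comparing: the crest passes the city on Jun 9, 2009 vs the flood warning is issued on May 24, 2009. Earlier: the flood warning is issued.

The flood warning is issued — Sunday, May 24, 2009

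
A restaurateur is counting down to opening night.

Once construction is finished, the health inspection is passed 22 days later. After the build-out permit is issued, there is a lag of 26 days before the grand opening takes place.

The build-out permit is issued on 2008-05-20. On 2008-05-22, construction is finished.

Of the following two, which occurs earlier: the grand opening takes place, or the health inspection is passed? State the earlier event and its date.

The build-out permit is issued: May 20, 2008.
The grand opening takes place: May 20, 2008 + 26 days = Jun 15, 2008.
Construction is finished: May 22, 2008.
The health inspection is passed: May 22, 2008 + 22 days = Jun 13, 2008.
Comparing: the grand opening takes place on Jun 15, 2008 vs the health inspection is passed on Jun 13, 2008. Earlier: the health inspection is passed.

The health inspection is passed — 2008-06-13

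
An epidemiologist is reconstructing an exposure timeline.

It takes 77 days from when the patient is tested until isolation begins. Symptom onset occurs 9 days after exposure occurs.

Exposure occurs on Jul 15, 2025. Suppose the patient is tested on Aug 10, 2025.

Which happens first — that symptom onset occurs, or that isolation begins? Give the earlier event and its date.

Symptom onset occurs — Jul 24, 2025

Exposure occurs: Jul 15, 2025.
Symptom onset occurs: Jul 15, 2025 + 9 days = Jul 24, 2025.
The patient is tested: Aug 10, 2025.
Isolation begins: Aug 10, 2025 + 77 days = Oct 26, 2025.
Comparing: symptom onset occurs on Jul 24, 2025 vs isolation begins on Oct 26, 2025. Earlier: symptom onset occurs.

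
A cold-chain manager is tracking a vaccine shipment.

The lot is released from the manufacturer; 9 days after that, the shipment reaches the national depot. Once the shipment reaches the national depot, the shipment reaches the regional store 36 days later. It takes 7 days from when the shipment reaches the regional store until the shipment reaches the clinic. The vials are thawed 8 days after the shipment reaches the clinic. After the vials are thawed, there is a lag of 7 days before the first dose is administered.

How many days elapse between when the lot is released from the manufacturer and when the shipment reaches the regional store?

45 days

Causal path: the lot is released from the manufacturer → the shipment reaches the national depot → the shipment reaches the regional store.
Total delay along the path: 9 + 36 = 45 days.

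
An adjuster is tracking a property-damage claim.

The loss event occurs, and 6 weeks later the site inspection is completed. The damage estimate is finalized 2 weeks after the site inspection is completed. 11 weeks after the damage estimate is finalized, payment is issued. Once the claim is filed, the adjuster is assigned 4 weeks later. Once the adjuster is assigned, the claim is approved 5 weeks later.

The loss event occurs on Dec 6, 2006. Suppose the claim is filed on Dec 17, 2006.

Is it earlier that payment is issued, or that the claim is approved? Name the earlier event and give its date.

The claim is approved — Feb 18, 2007

The loss event occurs: Dec 6, 2006.
The site inspection is completed: Dec 6, 2006 + 6 weeks = Jan 17, 2007.
The damage estimate is finalized: Jan 17, 2007 + 2 weeks = Jan 31, 2007.
Payment is issued: Jan 31, 2007 + 11 weeks = Apr 18, 2007.
The claim is filed: Dec 17, 2006.
The adjuster is assigned: Dec 17, 2006 + 4 weeks = Jan 14, 2007.
The claim is approved: Jan 14, 2007 + 5 weeks = Feb 18, 2007.
Comparing: payment is issued on Apr 18, 2007 vs the claim is approved on Feb 18, 2007. Earlier: the claim is approved.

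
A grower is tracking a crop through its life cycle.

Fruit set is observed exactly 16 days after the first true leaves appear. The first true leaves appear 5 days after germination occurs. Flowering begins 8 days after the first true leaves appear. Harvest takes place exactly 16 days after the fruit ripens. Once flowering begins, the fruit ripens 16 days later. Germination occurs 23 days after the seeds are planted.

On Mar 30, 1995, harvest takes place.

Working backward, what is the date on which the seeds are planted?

Jan 21, 1995

Harvest takes place: Mar 30, 1995.
The fruit ripens: Mar 30, 1995 − 16 days = Mar 14, 1995.
Flowering begins: Mar 14, 1995 − 16 days = Feb 26, 1995.
The first true leaves appear: Feb 26, 1995 − 8 days = Feb 18, 1995.
Germination occurs: Feb 18, 1995 − 5 days = Feb 13, 1995.
The seeds are planted: Feb 13, 1995 − 23 days = Jan 21, 1995.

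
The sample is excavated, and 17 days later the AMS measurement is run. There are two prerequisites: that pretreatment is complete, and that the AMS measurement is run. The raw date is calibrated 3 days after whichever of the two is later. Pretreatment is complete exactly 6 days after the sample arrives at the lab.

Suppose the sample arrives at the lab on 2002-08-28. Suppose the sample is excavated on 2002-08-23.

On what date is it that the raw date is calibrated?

2002-09-12

The sample arrives at the lab: Aug 28, 2002.
Pretreatment is complete: Aug 28, 2002 + 6 days = Sep 3, 2002.
The sample is excavated: Aug 23, 2002.
The AMS measurement is run: Aug 23, 2002 + 17 days = Sep 9, 2002.
Both prerequisites met — pretreatment is complete (Sep 3, 2002), the AMS measurement is run (Sep 9, 2002); the later is Sep 9, 2002.
The raw date is calibrated: Sep 9, 2002 + 3 days = Sep 12, 2002.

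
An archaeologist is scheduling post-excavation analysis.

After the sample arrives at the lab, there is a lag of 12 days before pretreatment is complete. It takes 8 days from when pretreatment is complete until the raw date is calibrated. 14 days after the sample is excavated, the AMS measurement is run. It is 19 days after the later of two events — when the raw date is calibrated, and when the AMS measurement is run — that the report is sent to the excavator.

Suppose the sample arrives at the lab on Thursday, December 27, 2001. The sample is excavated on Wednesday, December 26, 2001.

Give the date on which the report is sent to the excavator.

The sample arrives at the lab: Dec 27, 2001.
Pretreatment is complete: Dec 27, 2001 + 12 days = Jan 8, 2002.
The raw date is calibrated: Jan 8, 2002 + 8 days = Jan 16, 2002.
The sample is excavated: Dec 26, 2001.
The AMS measurement is run: Dec 26, 2001 + 14 days = Jan 9, 2002.
Both prerequisites met — the raw date is calibrated (Jan 16, 2002), the AMS measurement is run (Jan 9, 2002); the later is Jan 16, 2002.
The report is sent to the excavator: Jan 16, 2002 + 19 days = Feb 4, 2002.

Monday, February 4, 2002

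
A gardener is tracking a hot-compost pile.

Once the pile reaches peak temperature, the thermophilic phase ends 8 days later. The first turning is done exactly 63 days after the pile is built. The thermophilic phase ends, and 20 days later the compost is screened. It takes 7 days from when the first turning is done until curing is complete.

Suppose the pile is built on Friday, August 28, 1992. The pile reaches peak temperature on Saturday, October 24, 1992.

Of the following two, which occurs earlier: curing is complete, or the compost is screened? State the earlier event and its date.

Curing is complete — Friday, November 6, 1992

The pile is built: Aug 28, 1992.
The first turning is done: Aug 28, 1992 + 63 days = Oct 30, 1992.
Curing is complete: Oct 30, 1992 + 7 days = Nov 6, 1992.
The pile reaches peak temperature: Oct 24, 1992.
The thermophilic phase ends: Oct 24, 1992 + 8 days = Nov 1, 1992.
The compost is screened: Nov 1, 1992 + 20 days = Nov 21, 1992.
Comparing: curing is complete on Nov 6, 1992 vs the compost is screened on Nov 21, 1992. Earlier: curing is complete.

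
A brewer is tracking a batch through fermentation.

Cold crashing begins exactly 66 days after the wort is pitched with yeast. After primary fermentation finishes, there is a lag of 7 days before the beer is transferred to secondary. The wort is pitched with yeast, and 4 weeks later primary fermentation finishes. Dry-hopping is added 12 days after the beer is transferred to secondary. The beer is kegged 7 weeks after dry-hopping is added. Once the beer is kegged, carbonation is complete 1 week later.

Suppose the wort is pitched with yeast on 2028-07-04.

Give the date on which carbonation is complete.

The wort is pitched with yeast: Jul 4, 2028.
Primary fermentation finishes: Jul 4, 2028 + 4 weeks = Aug 1, 2028.
The beer is transferred to secondary: Aug 1, 2028 + 7 days = Aug 8, 2028.
Dry-hopping is added: Aug 8, 2028 + 12 days = Aug 20, 2028.
The beer is kegged: Aug 20, 2028 + 7 weeks = Oct 8, 2028.
Carbonation is complete: Oct 8, 2028 + 1 week = Oct 15, 2028.

2028-10-15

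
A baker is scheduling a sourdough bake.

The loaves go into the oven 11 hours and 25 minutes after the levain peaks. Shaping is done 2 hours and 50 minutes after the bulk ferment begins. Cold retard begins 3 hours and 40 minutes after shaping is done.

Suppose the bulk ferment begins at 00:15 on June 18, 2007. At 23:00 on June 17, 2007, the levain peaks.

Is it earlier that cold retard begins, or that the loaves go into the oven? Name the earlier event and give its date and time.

The bulk ferment begins: 00:15 Jun 18, 2007.
Shaping is done: 00:15 Jun 18, 2007 + 2h50m = 03:05 Jun 18, 2007.
Cold retard begins: 03:05 Jun 18, 2007 + 3h40m = 06:45 Jun 18, 2007.
The levain peaks: 23:00 Jun 17, 2007.
The loaves go into the oven: 23:00 Jun 17, 2007 + 11h25m = 10:25 Jun 18, 2007.
Comparing: cold retard begins at 06:45 Jun 18, 2007 vs the loaves go into the oven at 10:25 Jun 18, 2007. Earlier: cold retard begins.

Cold retard begins — 06:45 on June 18, 2007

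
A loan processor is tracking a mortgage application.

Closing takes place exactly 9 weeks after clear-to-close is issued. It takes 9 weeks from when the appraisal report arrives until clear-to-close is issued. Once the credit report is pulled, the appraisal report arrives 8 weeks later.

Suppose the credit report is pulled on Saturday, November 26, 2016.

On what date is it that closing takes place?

The credit report is pulled: Nov 26, 2016.
The appraisal report arrives: Nov 26, 2016 + 8 weeks = Jan 21, 2017.
Clear-to-close is issued: Jan 21, 2017 + 9 weeks = Mar 25, 2017.
Closing takes place: Mar 25, 2017 + 9 weeks = May 27, 2017.

Saturday, May 27, 2017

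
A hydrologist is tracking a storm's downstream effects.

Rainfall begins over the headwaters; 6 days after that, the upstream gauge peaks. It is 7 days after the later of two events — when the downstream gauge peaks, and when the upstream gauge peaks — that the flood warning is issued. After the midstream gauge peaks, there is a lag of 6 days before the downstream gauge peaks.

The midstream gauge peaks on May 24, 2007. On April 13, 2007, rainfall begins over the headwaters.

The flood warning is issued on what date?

June 6, 2007

The midstream gauge peaks: May 24, 2007.
The downstream gauge peaks: May 24, 2007 + 6 days = May 30, 2007.
Rainfall begins over the headwaters: Apr 13, 2007.
The upstream gauge peaks: Apr 13, 2007 + 6 days = Apr 19, 2007.
Both prerequisites met — the downstream gauge peaks (May 30, 2007), the upstream gauge peaks (Apr 19, 2007); the later is May 30, 2007.
The flood warning is issued: May 30, 2007 + 7 days = Jun 6, 2007.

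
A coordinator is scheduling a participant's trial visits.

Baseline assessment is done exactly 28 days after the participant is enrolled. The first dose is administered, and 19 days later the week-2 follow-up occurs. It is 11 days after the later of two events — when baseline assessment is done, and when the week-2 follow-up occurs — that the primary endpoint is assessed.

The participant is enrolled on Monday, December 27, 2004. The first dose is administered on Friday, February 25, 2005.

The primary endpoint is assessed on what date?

Sunday, March 27, 2005

The participant is enrolled: Dec 27, 2004.
Baseline assessment is done: Dec 27, 2004 + 28 days = Jan 24, 2005.
The first dose is administered: Feb 25, 2005.
The week-2 follow-up occurs: Feb 25, 2005 + 19 days = Mar 16, 2005.
Both prerequisites met — baseline assessment is done (Jan 24, 2005), the week-2 follow-up occurs (Mar 16, 2005); the later is Mar 16, 2005.
The primary endpoint is assessed: Mar 16, 2005 + 11 days = Mar 27, 2005.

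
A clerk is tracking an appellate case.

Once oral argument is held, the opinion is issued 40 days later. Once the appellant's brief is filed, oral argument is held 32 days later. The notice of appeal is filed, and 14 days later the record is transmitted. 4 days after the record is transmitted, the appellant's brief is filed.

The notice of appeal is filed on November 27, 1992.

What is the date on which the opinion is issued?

February 25, 1993

The notice of appeal is filed: Nov 27, 1992.
The record is transmitted: Nov 27, 1992 + 14 days = Dec 11, 1992.
The appellant's brief is filed: Dec 11, 1992 + 4 days = Dec 15, 1992.
Oral argument is held: Dec 15, 1992 + 32 days = Jan 16, 1993.
The opinion is issued: Jan 16, 1993 + 40 days = Feb 25, 1993.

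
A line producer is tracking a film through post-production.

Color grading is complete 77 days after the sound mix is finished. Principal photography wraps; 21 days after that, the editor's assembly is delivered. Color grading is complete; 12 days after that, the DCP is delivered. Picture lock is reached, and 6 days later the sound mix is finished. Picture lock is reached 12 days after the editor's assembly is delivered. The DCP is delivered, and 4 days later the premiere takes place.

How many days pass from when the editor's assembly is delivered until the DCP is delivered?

107 days

Causal path: the editor's assembly is delivered → picture lock is reached → the sound mix is finished → color grading is complete → the DCP is delivered.
Total delay along the path: 12 + 6 + 77 + 12 = 107 days.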